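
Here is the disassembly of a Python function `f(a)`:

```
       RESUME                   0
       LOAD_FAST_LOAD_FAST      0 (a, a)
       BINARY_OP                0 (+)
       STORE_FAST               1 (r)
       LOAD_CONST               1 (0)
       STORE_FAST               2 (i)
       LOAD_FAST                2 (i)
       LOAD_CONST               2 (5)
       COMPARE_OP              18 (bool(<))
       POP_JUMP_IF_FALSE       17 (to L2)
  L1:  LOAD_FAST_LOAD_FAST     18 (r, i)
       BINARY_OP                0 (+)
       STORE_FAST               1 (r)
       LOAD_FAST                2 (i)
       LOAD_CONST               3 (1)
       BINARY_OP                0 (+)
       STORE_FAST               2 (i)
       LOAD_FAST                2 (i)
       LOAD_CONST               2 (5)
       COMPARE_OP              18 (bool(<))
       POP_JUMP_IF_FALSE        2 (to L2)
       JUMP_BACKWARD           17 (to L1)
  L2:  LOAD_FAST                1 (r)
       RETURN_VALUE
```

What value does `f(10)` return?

30

LOAD_FAST_LOAD_FAST a,a → push 10,10
BINARY_OP + → 10 + 10 = 20
STORE_FAST r → r=20
LOAD_CONST → push 0
STORE_FAST i → i=0
LOAD_FAST i → push 0
LOAD_CONST → push 5
COMPARE_OP bool(<) → 0 vs 5 = True
POP_JUMP_IF_FALSE → pop True; no jump
LOAD_FAST_LOAD_FAST r,i → push 20,0
BINARY_OP + → 20 + 0 = 20
STORE_FAST r → r=20
LOAD_FAST i → push 0
LOAD_CONST → push 1
BINARY_OP + → 0 + 1 = 1
STORE_FAST i → i=1
LOAD_FAST i → push 1
LOAD_CONST → push 5
COMPARE_OP bool(<) → 1 vs 5 = True
POP_JUMP_IF_FALSE → pop True; no jump
LOAD_FAST_LOAD_FAST r,i → push 20,1
BINARY_OP + → 20 + 1 = 21
STORE_FAST r → r=21
LOAD_FAST i → push 1
LOAD_CONST → push 1
BINARY_OP + → 1 + 1 = 2
STORE_FAST i → i=2
LOAD_FAST i → push 2
LOAD_CONST → push 5
COMPARE_OP bool(<) → 2 vs 5 = True
POP_JUMP_IF_FALSE → pop True; no jump
LOAD_FAST_LOAD_FAST r,i → push 21,2
BINARY_OP + → 21 + 2 = 23
STORE_FAST r → r=23
LOAD_FAST i → push 2
LOAD_CONST → push 1
BINARY_OP + → 2 + 1 = 3
STORE_FAST i → i=3
LOAD_FAST i → push 3
LOAD_CONST → push 5
COMPARE_OP bool(<) → 3 vs 5 = True
POP_JUMP_IF_FALSE → pop True; no jump
LOAD_FAST_LOAD_FAST r,i → push 23,3
BINARY_OP + → 23 + 3 = 26
STORE_FAST r → r=26
LOAD_FAST i → push 3
LOAD_CONST → push 1
BINARY_OP + → 3 + 1 = 4
STORE_FAST i → i=4
LOAD_FAST i → push 4
LOAD_CONST → push 5
COMPARE_OP bool(<) → 4 vs 5 = True
POP_JUMP_IF_FALSE → pop True; no jump
LOAD_FAST_LOAD_FAST r,i → push 26,4
BINARY_OP + → 26 + 4 = 30
STORE_FAST r → r=30
LOAD_FAST i → push 4
LOAD_CONST → push 1
BINARY_OP + → 4 + 1 = 5
STORE_FAST i → i=5
LOAD_FAST i → push 5
LOAD_CONST → push 5
COMPARE_OP bool(<) → 5 vs 5 = False
POP_JUMP_IF_FALSE → pop False; jump
LOAD_FAST r → push 30
RETURN_VALUE → return 30.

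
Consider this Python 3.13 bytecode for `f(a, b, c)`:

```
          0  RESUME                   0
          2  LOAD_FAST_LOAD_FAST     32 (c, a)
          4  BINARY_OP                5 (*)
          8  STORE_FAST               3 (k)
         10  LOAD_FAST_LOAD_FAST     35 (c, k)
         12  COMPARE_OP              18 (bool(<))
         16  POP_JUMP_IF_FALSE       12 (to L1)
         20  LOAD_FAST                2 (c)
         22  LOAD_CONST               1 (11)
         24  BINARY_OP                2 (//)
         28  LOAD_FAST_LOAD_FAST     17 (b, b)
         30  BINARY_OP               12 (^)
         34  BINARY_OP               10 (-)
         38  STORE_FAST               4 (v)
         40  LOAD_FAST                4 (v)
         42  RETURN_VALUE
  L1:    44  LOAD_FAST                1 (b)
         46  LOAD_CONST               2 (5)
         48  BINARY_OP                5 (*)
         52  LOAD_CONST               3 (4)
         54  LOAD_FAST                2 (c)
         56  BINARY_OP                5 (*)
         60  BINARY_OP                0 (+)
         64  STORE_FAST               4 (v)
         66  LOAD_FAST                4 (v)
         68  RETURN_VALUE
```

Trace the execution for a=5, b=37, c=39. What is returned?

LOAD_FAST_LOAD_FAST c,a → push 39,5. Stack: [39, 5]
BINARY_OP * → 39 * 5 = 195. Stack: [195]
STORE_FAST k → k=195. Stack: []
LOAD_FAST_LOAD_FAST c,k → push 39,195. Stack: [39, 195]
COMPARE_OP bool(<) → 39 vs 195 = True. Stack: [True]
POP_JUMP_IF_FALSE → pop True; no jump. Stack: []
LOAD_FAST c → push 39. Stack: [39]
LOAD_CONST → push 11. Stack: [39, 11]
BINARY_OP // → 39 // 11 = 3. Stack: [3]
LOAD_FAST_LOAD_FAST b,b → push 37,37. Stack: [3, 37, 37]
BINARY_OP ^ → 37 ^ 37 = 0. Stack: [3, 0]
BINARY_OP - → 3 - 0 = 3. Stack: [3]
STORE_FAST v → v=3. Stack: []
LOAD_FAST v → push 3. Stack: [3]
RETURN_VALUE → return 3.

3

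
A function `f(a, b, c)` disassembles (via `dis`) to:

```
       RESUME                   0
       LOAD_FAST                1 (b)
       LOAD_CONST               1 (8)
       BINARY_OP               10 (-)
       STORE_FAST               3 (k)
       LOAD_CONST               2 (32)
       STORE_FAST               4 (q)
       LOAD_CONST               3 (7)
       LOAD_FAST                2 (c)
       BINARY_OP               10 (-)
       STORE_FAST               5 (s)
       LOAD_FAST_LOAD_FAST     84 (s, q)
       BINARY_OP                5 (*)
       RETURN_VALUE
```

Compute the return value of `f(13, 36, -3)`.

LOAD_FAST b → push 36. Stack: [36]
LOAD_CONST → push 8. Stack: [36, 8]
BINARY_OP - → 36 - 8 = 28. Stack: [28]
STORE_FAST k → k=28. Stack: []
LOAD_CONST → push 32. Stack: [32]
STORE_FAST q → q=32. Stack: []
LOAD_CONST → push 7. Stack: [7]
LOAD_FAST c → push -3. Stack: [7, -3]
BINARY_OP - → 7 - -3 = 10. Stack: [10]
STORE_FAST s → s=10. Stack: []
LOAD_FAST_LOAD_FAST s,q → push 10,32. Stack: [10, 32]
BINARY_OP * → 10 * 32 = 320. Stack: [320]
RETURN_VALUE → return 320.

320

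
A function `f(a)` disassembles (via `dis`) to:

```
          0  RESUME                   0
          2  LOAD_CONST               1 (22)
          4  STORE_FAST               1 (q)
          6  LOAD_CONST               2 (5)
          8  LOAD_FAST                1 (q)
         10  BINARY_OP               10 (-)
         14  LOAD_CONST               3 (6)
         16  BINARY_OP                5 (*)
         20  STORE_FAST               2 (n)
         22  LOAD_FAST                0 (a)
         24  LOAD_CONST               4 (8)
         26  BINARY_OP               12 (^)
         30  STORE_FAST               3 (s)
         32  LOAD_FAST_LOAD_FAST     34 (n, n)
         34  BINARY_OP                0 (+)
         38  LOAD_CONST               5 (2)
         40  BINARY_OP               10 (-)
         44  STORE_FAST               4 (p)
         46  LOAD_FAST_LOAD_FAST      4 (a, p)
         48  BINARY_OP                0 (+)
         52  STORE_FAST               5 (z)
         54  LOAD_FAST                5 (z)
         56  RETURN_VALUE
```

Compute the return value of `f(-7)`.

LOAD_CONST → push 22. Stack: [22]
STORE_FAST q → q=22. Stack: []
LOAD_CONST → push 5. Stack: [5]
LOAD_FAST q → push 22. Stack: [5, 22]
BINARY_OP - → 5 - 22 = -17. Stack: [-17]
LOAD_CONST → push 6. Stack: [-17, 6]
BINARY_OP * → -17 * 6 = -102. Stack: [-102]
STORE_FAST n → n=-102. Stack: []
LOAD_FAST a → push -7. Stack: [-7]
LOAD_CONST → push 8. Stack: [-7, 8]
BINARY_OP ^ → -7 ^ 8 = -15. Stack: [-15]
STORE_FAST s → s=-15. Stack: []
LOAD_FAST_LOAD_FAST n,n → push -102,-102. Stack: [-102, -102]
BINARY_OP + → -102 + -102 = -204. Stack: [-204]
LOAD_CONST → push 2. Stack: [-204, 2]
BINARY_OP - → -204 - 2 = -206. Stack: [-206]
STORE_FAST p → p=-206. Stack: []
LOAD_FAST_LOAD_FAST a,p → push -7,-206. Stack: [-7, -206]
BINARY_OP + → -7 + -206 = -213. Stack: [-213]
STORE_FAST z → z=-213. Stack: []
LOAD_FAST z → push -213. Stack: [-213]
RETURN_VALUE → return -213.

-213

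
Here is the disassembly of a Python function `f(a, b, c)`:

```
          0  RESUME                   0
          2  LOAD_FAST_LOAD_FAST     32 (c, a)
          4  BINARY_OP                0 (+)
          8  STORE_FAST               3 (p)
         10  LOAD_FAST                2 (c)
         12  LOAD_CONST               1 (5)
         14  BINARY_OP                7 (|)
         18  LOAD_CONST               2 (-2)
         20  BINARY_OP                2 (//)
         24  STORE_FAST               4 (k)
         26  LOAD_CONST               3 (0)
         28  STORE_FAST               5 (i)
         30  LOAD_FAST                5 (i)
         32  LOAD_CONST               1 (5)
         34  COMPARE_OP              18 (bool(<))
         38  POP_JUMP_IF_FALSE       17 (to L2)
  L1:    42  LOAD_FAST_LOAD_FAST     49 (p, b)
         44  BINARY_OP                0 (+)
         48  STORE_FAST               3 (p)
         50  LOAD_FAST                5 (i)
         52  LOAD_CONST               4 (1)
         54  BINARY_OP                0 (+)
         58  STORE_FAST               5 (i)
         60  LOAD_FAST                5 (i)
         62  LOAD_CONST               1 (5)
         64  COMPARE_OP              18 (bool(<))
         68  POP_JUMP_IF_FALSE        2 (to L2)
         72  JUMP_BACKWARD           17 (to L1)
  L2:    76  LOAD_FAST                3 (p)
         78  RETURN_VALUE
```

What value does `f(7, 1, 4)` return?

16

LOAD_FAST_LOAD_FAST c,a → push 4,7
BINARY_OP + → 4 + 7 = 11
STORE_FAST p → p=11
LOAD_FAST c → push 4
LOAD_CONST → push 5
BINARY_OP | → 4 | 5 = 5
LOAD_CONST → push -2
BINARY_OP // → 5 // -2 = -3
STORE_FAST k → k=-3
LOAD_CONST → push 0
STORE_FAST i → i=0
LOAD_FAST i → push 0
LOAD_CONST → push 5
COMPARE_OP bool(<) → 0 vs 5 = True
POP_JUMP_IF_FALSE → pop True; no jump
LOAD_FAST_LOAD_FAST p,b → push 11,1
BINARY_OP + → 11 + 1 = 12
STORE_FAST p → p=12
LOAD_FAST i → push 0
LOAD_CONST → push 1
BINARY_OP + → 0 + 1 = 1
STORE_FAST i → i=1
LOAD_FAST i → push 1
LOAD_CONST → push 5
COMPARE_OP bool(<) → 1 vs 5 = True
POP_JUMP_IF_FALSE → pop True; no jump
LOAD_FAST_LOAD_FAST p,b → push 12,1
BINARY_OP + → 12 + 1 = 13
STORE_FAST p → p=13
LOAD_FAST i → push 1
LOAD_CONST → push 1
BINARY_OP + → 1 + 1 = 2
STORE_FAST i → i=2
LOAD_FAST i → push 2
LOAD_CONST → push 5
COMPARE_OP bool(<) → 2 vs 5 = True
POP_JUMP_IF_FALSE → pop True; no jump
LOAD_FAST_LOAD_FAST p,b → push 13,1
BINARY_OP + → 13 + 1 = 14
STORE_FAST p → p=14
LOAD_FAST i → push 2
LOAD_CONST → push 1
BINARY_OP + → 2 + 1 = 3
STORE_FAST i → i=3
LOAD_FAST i → push 3
LOAD_CONST → push 5
COMPARE_OP bool(<) → 3 vs 5 = True
POP_JUMP_IF_FALSE → pop True; no jump
LOAD_FAST_LOAD_FAST p,b → push 14,1
BINARY_OP + → 14 + 1 = 15
STORE_FAST p → p=15
LOAD_FAST i → push 3
LOAD_CONST → push 1
BINARY_OP + → 3 + 1 = 4
STORE_FAST i → i=4
LOAD_FAST i → push 4
LOAD_CONST → push 5
COMPARE_OP bool(<) → 4 vs 5 = True
POP_JUMP_IF_FALSE → pop True; no jump
LOAD_FAST_LOAD_FAST p,b → push 15,1
BINARY_OP + → 15 + 1 = 16
STORE_FAST p → p=16
LOAD_FAST i → push 4
LOAD_CONST → push 1
BINARY_OP + → 4 + 1 = 5
STORE_FAST i → i=5
LOAD_FAST i → push 5
LOAD_CONST → push 5
COMPARE_OP bool(<) → 5 vs 5 = False
POP_JUMP_IF_FALSE → pop False; jump
LOAD_FAST p → push 16
RETURN_VALUE → return 16.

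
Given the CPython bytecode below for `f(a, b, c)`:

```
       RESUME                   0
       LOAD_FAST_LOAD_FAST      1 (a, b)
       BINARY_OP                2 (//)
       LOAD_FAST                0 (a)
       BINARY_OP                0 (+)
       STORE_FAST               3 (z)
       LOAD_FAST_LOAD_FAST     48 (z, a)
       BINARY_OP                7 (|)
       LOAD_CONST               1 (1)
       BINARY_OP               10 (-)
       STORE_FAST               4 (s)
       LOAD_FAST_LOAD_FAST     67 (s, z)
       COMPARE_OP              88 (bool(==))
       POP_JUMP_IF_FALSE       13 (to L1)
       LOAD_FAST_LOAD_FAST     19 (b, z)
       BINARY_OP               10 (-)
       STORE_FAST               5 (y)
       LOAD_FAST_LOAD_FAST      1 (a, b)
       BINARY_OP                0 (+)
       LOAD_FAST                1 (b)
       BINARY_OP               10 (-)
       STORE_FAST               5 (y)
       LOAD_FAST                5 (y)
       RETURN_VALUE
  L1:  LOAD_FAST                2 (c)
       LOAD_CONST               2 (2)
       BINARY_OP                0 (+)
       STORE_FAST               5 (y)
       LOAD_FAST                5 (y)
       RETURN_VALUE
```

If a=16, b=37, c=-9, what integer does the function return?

LOAD_FAST_LOAD_FAST a,b → push 16,37. Stack: [16, 37]
BINARY_OP // → 16 // 37 = 0. Stack: [0]
LOAD_FAST a → push 16. Stack: [0, 16]
BINARY_OP + → 0 + 16 = 16. Stack: [16]
STORE_FAST z → z=16. Stack: []
LOAD_FAST_LOAD_FAST z,a → push 16,16. Stack: [16, 16]
BINARY_OP | → 16 | 16 = 16. Stack: [16]
LOAD_CONST → push 1. Stack: [16, 1]
BINARY_OP - → 16 - 1 = 15. Stack: [15]
STORE_FAST s → s=15. Stack: []
LOAD_FAST_LOAD_FAST s,z → push 15,16. Stack: [15, 16]
COMPARE_OP bool(==) → 15 vs 16 = False. Stack: [False]
POP_JUMP_IF_FALSE → pop False; jump. Stack: []
LOAD_FAST c → push -9. Stack: [-9]
LOAD_CONST → push 2. Stack: [-9, 2]
BINARY_OP + → -9 + 2 = -7. Stack: [-7]
STORE_FAST y → y=-7. Stack: []
LOAD_FAST y → push -7. Stack: [-7]
RETURN_VALUE → return -7.

-7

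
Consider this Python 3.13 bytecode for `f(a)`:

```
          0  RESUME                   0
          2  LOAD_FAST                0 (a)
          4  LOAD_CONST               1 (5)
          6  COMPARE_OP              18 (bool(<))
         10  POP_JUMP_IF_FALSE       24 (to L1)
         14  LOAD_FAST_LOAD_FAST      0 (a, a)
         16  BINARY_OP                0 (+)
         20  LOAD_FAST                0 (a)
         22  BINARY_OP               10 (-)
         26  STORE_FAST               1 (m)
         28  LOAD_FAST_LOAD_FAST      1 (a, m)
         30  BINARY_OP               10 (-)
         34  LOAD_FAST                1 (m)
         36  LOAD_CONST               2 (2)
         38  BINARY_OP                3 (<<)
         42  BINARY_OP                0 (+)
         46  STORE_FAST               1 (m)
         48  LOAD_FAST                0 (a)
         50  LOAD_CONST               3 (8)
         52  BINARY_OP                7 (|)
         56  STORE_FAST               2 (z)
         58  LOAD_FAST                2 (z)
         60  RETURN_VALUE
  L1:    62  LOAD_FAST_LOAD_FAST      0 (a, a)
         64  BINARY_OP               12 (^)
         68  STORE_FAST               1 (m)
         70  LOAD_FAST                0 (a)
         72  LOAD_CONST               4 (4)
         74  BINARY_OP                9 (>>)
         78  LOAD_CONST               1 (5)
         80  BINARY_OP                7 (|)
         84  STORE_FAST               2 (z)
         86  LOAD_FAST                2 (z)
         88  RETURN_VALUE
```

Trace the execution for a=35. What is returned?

7

LOAD_FAST a → push 35. Stack: [35]
LOAD_CONST → push 5. Stack: [35, 5]
COMPARE_OP bool(<) → 35 vs 5 = False. Stack: [False]
POP_JUMP_IF_FALSE → pop False; jump. Stack: []
LOAD_FAST_LOAD_FAST a,a → push 35,35. Stack: [35, 35]
BINARY_OP ^ → 35 ^ 35 = 0. Stack: [0]
STORE_FAST m → m=0. Stack: []
LOAD_FAST a → push 35. Stack: [35]
LOAD_CONST → push 4. Stack: [35, 4]
BINARY_OP >> → 35 >> 4 = 2. Stack: [2]
LOAD_CONST → push 5. Stack: [2, 5]
BINARY_OP | → 2 | 5 = 7. Stack: [7]
STORE_FAST z → z=7. Stack: []
LOAD_FAST z → push 7. Stack: [7]
RETURN_VALUE → return 7.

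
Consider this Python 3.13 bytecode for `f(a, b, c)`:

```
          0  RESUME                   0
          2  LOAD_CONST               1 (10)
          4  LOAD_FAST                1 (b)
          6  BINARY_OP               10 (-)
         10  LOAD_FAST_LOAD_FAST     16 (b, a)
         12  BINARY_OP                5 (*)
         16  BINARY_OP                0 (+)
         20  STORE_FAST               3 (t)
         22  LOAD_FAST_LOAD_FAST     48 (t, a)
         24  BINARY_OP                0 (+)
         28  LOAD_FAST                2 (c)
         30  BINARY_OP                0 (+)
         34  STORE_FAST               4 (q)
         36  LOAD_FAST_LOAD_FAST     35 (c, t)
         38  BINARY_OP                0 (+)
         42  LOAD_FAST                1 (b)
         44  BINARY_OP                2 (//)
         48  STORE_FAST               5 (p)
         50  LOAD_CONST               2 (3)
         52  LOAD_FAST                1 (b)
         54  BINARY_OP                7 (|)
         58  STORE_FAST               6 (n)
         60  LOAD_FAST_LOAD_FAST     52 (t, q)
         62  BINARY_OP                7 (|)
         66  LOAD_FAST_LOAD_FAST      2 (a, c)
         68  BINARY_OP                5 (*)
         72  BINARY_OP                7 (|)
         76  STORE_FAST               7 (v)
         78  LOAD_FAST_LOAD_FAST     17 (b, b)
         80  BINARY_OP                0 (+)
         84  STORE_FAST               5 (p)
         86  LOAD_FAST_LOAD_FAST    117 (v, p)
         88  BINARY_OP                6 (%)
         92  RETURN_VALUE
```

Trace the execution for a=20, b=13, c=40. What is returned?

23

LOAD_CONST → push 10. Stack: [10]
LOAD_FAST b → push 13. Stack: [10, 13]
BINARY_OP - → 10 - 13 = -3. Stack: [-3]
LOAD_FAST_LOAD_FAST b,a → push 13,20. Stack: [-3, 13, 20]
BINARY_OP * → 13 * 20 = 260. Stack: [-3, 260]
BINARY_OP + → -3 + 260 = 257. Stack: [257]
STORE_FAST t → t=257. Stack: []
LOAD_FAST_LOAD_FAST t,a → push 257,20. Stack: [257, 20]
BINARY_OP + → 257 + 20 = 277. Stack: [277]
LOAD_FAST c → push 40. Stack: [277, 40]
BINARY_OP + → 277 + 40 = 317. Stack: [317]
STORE_FAST q → q=317. Stack: []
LOAD_FAST_LOAD_FAST c,t → push 40,257. Stack: [40, 257]
BINARY_OP + → 40 + 257 = 297. Stack: [297]
LOAD_FAST b → push 13. Stack: [297, 13]
BINARY_OP // → 297 // 13 = 22. Stack: [22]
STORE_FAST p → p=22. Stack: []
LOAD_CONST → push 3. Stack: [3]
LOAD_FAST b → push 13. Stack: [3, 13]
BINARY_OP | → 3 | 13 = 15. Stack: [15]
STORE_FAST n → n=15. Stack: []
LOAD_FAST_LOAD_FAST t,q → push 257,317. Stack: [257, 317]
BINARY_OP | → 257 | 317 = 317. Stack: [317]
LOAD_FAST_LOAD_FAST a,c → push 20,40. Stack: [317, 20, 40]
BINARY_OP * → 20 * 40 = 800. Stack: [317, 800]
BINARY_OP | → 317 | 800 = 829. Stack: [829]
STORE_FAST v → v=829. Stack: []
LOAD_FAST_LOAD_FAST b,b → push 13,13. Stack: [13, 13]
BINARY_OP + → 13 + 13 = 26. Stack: [26]
STORE_FAST p → p=26. Stack: []
LOAD_FAST_LOAD_FAST v,p → push 829,26. Stack: [829, 26]
BINARY_OP % → 829 % 26 = 23. Stack: [23]
RETURN_VALUE → return 23.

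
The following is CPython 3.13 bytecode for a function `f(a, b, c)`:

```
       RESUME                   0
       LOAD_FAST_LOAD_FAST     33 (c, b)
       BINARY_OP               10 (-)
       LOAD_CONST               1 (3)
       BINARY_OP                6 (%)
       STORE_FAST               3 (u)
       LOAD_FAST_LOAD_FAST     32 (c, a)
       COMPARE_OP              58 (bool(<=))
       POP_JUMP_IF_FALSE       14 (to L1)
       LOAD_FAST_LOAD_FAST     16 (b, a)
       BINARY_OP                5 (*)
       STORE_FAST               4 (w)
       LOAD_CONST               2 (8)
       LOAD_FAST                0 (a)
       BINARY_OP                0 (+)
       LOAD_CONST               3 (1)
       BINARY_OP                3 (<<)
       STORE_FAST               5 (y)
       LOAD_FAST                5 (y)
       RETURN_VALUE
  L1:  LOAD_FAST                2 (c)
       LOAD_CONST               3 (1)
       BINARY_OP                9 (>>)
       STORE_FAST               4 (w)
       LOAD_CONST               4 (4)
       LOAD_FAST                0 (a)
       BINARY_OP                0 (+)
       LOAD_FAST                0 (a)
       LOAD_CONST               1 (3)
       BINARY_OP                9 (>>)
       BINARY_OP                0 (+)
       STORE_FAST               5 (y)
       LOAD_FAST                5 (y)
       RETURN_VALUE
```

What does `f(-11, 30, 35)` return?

-9

LOAD_FAST_LOAD_FAST c,b → push 35,30. Stack: [35, 30]
BINARY_OP - → 35 - 30 = 5. Stack: [5]
LOAD_CONST → push 3. Stack: [5, 3]
BINARY_OP % → 5 % 3 = 2. Stack: [2]
STORE_FAST u → u=2. Stack: []
LOAD_FAST_LOAD_FAST c,a → push 35,-11. Stack: [35, -11]
COMPARE_OP bool(<=) → 35 vs -11 = False. Stack: [False]
POP_JUMP_IF_FALSE → pop False; jump. Stack: []
LOAD_FAST c → push 35. Stack: [35]
LOAD_CONST → push 1. Stack: [35, 1]
BINARY_OP >> → 35 >> 1 = 17. Stack: [17]
STORE_FAST w → w=17. Stack: []
LOAD_CONST → push 4. Stack: [4]
LOAD_FAST a → push -11. Stack: [4, -11]
BINARY_OP + → 4 + -11 = -7. Stack: [-7]
LOAD_FAST a → push -11. Stack: [-7, -11]
LOAD_CONST → push 3. Stack: [-7, -11, 3]
BINARY_OP >> → -11 >> 3 = -2. Stack: [-7, -2]
BINARY_OP + → -7 + -2 = -9. Stack: [-9]
STORE_FAST y → y=-9. Stack: []
LOAD_FAST y → push -9. Stack: [-9]
RETURN_VALUE → return -9.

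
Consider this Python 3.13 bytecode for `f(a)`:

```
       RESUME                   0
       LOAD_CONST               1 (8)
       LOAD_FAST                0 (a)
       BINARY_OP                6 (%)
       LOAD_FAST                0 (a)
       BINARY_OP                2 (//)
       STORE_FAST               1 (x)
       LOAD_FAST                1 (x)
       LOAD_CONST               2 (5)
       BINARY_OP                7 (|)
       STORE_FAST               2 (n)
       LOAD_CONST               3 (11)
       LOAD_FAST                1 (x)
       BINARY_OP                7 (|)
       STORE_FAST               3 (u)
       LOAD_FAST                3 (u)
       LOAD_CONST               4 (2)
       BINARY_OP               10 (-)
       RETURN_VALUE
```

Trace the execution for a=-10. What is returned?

LOAD_CONST → push 8. Stack: [8]
LOAD_FAST a → push -10. Stack: [8, -10]
BINARY_OP % → 8 % -10 = -2. Stack: [-2]
LOAD_FAST a → push -10. Stack: [-2, -10]
BINARY_OP // → -2 // -10 = 0. Stack: [0]
STORE_FAST x → x=0. Stack: []
LOAD_FAST x → push 0. Stack: [0]
LOAD_CONST → push 5. Stack: [0, 5]
BINARY_OP | → 0 | 5 = 5. Stack: [5]
STORE_FAST n → n=5. Stack: []
LOAD_CONST → push 11. Stack: [11]
LOAD_FAST x → push 0. Stack: [11, 0]
BINARY_OP | → 11 | 0 = 11. Stack: [11]
STORE_FAST u → u=11. Stack: []
LOAD_FAST u → push 11. Stack: [11]
LOAD_CONST → push 2. Stack: [11, 2]
BINARY_OP - → 11 - 2 = 9. Stack: [9]
RETURN_VALUE → return 9.

9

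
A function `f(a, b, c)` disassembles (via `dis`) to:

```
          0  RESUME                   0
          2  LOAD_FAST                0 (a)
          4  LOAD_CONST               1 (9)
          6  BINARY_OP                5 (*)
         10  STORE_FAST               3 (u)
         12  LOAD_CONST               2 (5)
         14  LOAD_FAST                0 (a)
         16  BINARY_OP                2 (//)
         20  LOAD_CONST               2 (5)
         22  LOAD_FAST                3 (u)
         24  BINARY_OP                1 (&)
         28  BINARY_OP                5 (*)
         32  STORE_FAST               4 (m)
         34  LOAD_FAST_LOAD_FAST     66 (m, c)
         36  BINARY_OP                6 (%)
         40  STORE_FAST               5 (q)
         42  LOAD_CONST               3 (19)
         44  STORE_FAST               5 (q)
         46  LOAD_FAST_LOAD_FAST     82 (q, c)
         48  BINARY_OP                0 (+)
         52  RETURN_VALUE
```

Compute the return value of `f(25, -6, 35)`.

54

LOAD_FAST a → push 25. Stack: [25]
LOAD_CONST → push 9. Stack: [25, 9]
BINARY_OP * → 25 * 9 = 225. Stack: [225]
STORE_FAST u → u=225. Stack: []
LOAD_CONST → push 5. Stack: [5]
LOAD_FAST a → push 25. Stack: [5, 25]
BINARY_OP // → 5 // 25 = 0. Stack: [0]
LOAD_CONST → push 5. Stack: [0, 5]
LOAD_FAST u → push 225. Stack: [0, 5, 225]
BINARY_OP & → 5 & 225 = 1. Stack: [0, 1]
BINARY_OP * → 0 * 1 = 0. Stack: [0]
STORE_FAST m → m=0. Stack: []
LOAD_FAST_LOAD_FAST m,c → push 0,35. Stack: [0, 35]
BINARY_OP % → 0 % 35 = 0. Stack: [0]
STORE_FAST q → q=0. Stack: []
LOAD_CONST → push 19. Stack: [19]
STORE_FAST q → q=19. Stack: []
LOAD_FAST_LOAD_FAST q,c → push 19,35. Stack: [19, 35]
BINARY_OP + → 19 + 35 = 54. Stack: [54]
RETURN_VALUE → return 54.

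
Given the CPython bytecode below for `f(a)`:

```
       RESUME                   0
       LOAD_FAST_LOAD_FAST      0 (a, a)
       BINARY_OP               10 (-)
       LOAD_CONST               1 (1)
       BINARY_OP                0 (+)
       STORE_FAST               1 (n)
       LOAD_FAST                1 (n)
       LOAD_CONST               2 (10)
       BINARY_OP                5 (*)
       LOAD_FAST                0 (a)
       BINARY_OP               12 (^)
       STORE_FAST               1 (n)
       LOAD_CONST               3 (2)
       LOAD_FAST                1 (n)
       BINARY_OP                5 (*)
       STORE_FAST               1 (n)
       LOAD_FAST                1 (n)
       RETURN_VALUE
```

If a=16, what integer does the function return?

52

LOAD_FAST_LOAD_FAST a,a → push 16,16. Stack: [16, 16]
BINARY_OP - → 16 - 16 = 0. Stack: [0]
LOAD_CONST → push 1. Stack: [0, 1]
BINARY_OP + → 0 + 1 = 1. Stack: [1]
STORE_FAST n → n=1. Stack: []
LOAD_FAST n → push 1. Stack: [1]
LOAD_CONST → push 10. Stack: [1, 10]
BINARY_OP * → 1 * 10 = 10. Stack: [10]
LOAD_FAST a → push 16. Stack: [10, 16]
BINARY_OP ^ → 10 ^ 16 = 26. Stack: [26]
STORE_FAST n → n=26. Stack: []
LOAD_CONST → push 2. Stack: [2]
LOAD_FAST n → push 26. Stack: [2, 26]
BINARY_OP * → 2 * 26 = 52. Stack: [52]
STORE_FAST n → n=52. Stack: []
LOAD_FAST n → push 52. Stack: [52]
RETURN_VALUE → return 52.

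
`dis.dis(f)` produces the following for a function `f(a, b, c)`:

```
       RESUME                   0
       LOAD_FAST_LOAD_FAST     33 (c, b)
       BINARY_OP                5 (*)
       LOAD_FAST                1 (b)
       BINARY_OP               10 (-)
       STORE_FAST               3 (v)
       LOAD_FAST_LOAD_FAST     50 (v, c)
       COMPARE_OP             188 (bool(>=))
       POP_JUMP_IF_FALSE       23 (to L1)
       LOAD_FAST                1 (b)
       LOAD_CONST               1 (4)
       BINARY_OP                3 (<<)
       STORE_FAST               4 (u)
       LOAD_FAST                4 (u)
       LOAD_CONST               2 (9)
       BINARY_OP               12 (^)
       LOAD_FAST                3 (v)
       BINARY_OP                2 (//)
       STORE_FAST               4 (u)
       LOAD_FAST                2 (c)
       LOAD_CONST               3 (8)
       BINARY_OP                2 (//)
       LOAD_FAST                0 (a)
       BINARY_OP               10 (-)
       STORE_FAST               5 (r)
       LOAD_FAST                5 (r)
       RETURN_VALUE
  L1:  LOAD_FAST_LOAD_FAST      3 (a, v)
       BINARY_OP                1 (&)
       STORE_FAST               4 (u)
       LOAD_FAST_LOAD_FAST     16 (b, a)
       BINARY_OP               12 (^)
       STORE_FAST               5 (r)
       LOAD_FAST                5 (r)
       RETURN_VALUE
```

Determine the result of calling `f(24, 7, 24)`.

LOAD_FAST_LOAD_FAST c,b → push 24,7. Stack: [24, 7]
BINARY_OP * → 24 * 7 = 168. Stack: [168]
LOAD_FAST b → push 7. Stack: [168, 7]
BINARY_OP - → 168 - 7 = 161. Stack: [161]
STORE_FAST v → v=161. Stack: []
LOAD_FAST_LOAD_FAST v,c → push 161,24. Stack: [161, 24]
COMPARE_OP bool(>=) → 161 vs 24 = True. Stack: [True]
POP_JUMP_IF_FALSE → pop True; no jump. Stack: []
LOAD_FAST b → push 7. Stack: [7]
LOAD_CONST → push 4. Stack: [7, 4]
BINARY_OP << → 7 << 4 = 112. Stack: [112]
STORE_FAST u → u=112. Stack: []
LOAD_FAST u → push 112. Stack: [112]
LOAD_CONST → push 9. Stack: [112, 9]
BINARY_OP ^ → 112 ^ 9 = 121. Stack: [121]
LOAD_FAST v → push 161. Stack: [121, 161]
BINARY_OP // → 121 // 161 = 0. Stack: [0]
STORE_FAST u → u=0. Stack: []
LOAD_FAST c → push 24. Stack: [24]
LOAD_CONST → push 8. Stack: [24, 8]
BINARY_OP // → 24 // 8 = 3. Stack: [3]
LOAD_FAST a → push 24. Stack: [3, 24]
BINARY_OP - → 3 - 24 = -21. Stack: [-21]
STORE_FAST r → r=-21. Stack: []
LOAD_FAST r → push -21. Stack: [-21]
RETURN_VALUE → return -21.

-21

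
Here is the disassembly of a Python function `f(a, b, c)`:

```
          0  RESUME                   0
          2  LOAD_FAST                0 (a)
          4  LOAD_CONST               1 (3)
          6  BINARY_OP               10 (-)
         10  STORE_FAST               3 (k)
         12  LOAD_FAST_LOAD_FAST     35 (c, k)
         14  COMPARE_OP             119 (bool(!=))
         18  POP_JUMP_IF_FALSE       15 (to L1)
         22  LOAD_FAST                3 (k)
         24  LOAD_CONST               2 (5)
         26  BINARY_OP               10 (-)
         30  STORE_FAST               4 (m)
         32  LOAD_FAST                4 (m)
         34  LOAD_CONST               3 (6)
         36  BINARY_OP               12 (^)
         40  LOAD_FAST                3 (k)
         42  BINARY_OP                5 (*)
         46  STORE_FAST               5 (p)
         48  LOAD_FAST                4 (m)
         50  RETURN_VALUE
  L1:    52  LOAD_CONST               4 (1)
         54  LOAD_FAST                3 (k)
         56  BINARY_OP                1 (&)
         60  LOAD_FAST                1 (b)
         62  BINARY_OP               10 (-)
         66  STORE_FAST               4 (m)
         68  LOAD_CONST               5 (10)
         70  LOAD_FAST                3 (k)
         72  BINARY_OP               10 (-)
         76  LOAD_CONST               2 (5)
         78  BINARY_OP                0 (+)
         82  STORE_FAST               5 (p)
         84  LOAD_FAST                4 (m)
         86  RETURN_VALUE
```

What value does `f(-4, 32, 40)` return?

LOAD_FAST a → push -4. Stack: [-4]
LOAD_CONST → push 3. Stack: [-4, 3]
BINARY_OP - → -4 - 3 = -7. Stack: [-7]
STORE_FAST k → k=-7. Stack: []
LOAD_FAST_LOAD_FAST c,k → push 40,-7. Stack: [40, -7]
COMPARE_OP bool(!=) → 40 vs -7 = True. Stack: [True]
POP_JUMP_IF_FALSE → pop True; no jump. Stack: []
LOAD_FAST k → push -7. Stack: [-7]
LOAD_CONST → push 5. Stack: [-7, 5]
BINARY_OP - → -7 - 5 = -12. Stack: [-12]
STORE_FAST m → m=-12. Stack: []
LOAD_FAST m → push -12. Stack: [-12]
LOAD_CONST → push 6. Stack: [-12, 6]
BINARY_OP ^ → -12 ^ 6 = -14. Stack: [-14]
LOAD_FAST k → push -7. Stack: [-14, -7]
BINARY_OP * → -14 * -7 = 98. Stack: [98]
STORE_FAST p → p=98. Stack: []
LOAD_FAST m → push -12. Stack: [-12]
RETURN_VALUE → return -12.

-12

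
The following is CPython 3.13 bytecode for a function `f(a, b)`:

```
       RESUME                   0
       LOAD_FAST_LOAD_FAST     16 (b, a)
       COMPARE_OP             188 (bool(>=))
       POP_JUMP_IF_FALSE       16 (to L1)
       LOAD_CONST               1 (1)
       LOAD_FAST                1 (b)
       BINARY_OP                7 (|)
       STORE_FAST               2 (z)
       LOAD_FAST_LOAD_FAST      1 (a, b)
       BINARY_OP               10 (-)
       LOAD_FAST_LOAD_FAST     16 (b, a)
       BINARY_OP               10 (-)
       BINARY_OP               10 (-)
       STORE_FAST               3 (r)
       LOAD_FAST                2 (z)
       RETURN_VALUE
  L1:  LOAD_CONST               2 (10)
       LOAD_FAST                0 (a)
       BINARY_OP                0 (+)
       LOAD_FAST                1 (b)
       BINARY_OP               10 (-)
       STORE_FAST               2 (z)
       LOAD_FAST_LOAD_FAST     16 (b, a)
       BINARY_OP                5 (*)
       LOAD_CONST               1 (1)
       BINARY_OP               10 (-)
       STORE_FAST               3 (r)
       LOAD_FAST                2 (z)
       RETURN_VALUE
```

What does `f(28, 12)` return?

LOAD_FAST_LOAD_FAST b,a → push 12,28. Stack: [12, 28]
COMPARE_OP bool(>=) → 12 vs 28 = False. Stack: [False]
POP_JUMP_IF_FALSE → pop False; jump. Stack: []
LOAD_CONST → push 10. Stack: [10]
LOAD_FAST a → push 28. Stack: [10, 28]
BINARY_OP + → 10 + 28 = 38. Stack: [38]
LOAD_FAST b → push 12. Stack: [38, 12]
BINARY_OP - → 38 - 12 = 26. Stack: [26]
STORE_FAST z → z=26. Stack: []
LOAD_FAST_LOAD_FAST b,a → push 12,28. Stack: [12, 28]
BINARY_OP * → 12 * 28 = 336. Stack: [336]
LOAD_CONST → push 1. Stack: [336, 1]
BINARY_OP - → 336 - 1 = 335. Stack: [335]
STORE_FAST r → r=335. Stack: []
LOAD_FAST z → push 26. Stack: [26]
RETURN_VALUE → return 26.

26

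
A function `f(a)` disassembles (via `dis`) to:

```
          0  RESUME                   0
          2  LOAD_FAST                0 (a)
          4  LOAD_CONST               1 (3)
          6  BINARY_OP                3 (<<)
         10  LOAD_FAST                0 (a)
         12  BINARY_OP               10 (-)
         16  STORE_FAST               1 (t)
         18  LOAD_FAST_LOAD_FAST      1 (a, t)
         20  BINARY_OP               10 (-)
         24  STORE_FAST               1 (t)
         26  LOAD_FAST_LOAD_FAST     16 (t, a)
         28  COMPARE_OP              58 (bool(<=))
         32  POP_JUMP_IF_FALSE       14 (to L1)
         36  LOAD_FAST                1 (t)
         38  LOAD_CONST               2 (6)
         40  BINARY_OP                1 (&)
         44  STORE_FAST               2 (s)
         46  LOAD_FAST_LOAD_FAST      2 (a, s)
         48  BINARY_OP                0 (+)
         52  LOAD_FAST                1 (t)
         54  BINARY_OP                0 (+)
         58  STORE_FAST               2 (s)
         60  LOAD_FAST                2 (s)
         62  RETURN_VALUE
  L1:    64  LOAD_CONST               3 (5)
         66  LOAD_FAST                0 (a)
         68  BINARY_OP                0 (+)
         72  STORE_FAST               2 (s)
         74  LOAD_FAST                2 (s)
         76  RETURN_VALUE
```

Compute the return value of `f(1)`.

LOAD_FAST a → push 1. Stack: [1]
LOAD_CONST → push 3. Stack: [1, 3]
BINARY_OP << → 1 << 3 = 8. Stack: [8]
LOAD_FAST a → push 1. Stack: [8, 1]
BINARY_OP - → 8 - 1 = 7. Stack: [7]
STORE_FAST t → t=7. Stack: []
LOAD_FAST_LOAD_FAST a,t → push 1,7. Stack: [1, 7]
BINARY_OP - → 1 - 7 = -6. Stack: [-6]
STORE_FAST t → t=-6. Stack: []
LOAD_FAST_LOAD_FAST t,a → push -6,1. Stack: [-6, 1]
COMPARE_OP bool(<=) → -6 vs 1 = True. Stack: [True]
POP_JUMP_IF_FALSE → pop True; no jump. Stack: []
LOAD_FAST t → push -6. Stack: [-6]
LOAD_CONST → push 6. Stack: [-6, 6]
BINARY_OP & → -6 & 6 = 2. Stack: [2]
STORE_FAST s → s=2. Stack: []
LOAD_FAST_LOAD_FAST a,s → push 1,2. Stack: [1, 2]
BINARY_OP + → 1 + 2 = 3. Stack: [3]
LOAD_FAST t → push -6. Stack: [3, -6]
BINARY_OP + → 3 + -6 = -3. Stack: [-3]
STORE_FAST s → s=-3. Stack: []
LOAD_FAST s → push -3. Stack: [-3]
RETURN_VALUE → return -3.

-3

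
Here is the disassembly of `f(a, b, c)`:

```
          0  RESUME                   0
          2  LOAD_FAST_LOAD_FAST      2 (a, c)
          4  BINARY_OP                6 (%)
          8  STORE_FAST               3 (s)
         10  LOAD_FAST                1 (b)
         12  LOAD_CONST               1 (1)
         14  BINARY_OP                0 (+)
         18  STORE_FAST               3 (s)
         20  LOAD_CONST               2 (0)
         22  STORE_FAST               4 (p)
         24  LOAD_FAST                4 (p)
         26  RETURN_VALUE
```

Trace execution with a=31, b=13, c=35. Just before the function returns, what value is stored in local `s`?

14

LOAD_FAST_LOAD_FAST a,c → push 31,35. Stack: [31, 35]
BINARY_OP % → 31 % 35 = 31. Stack: [31]
STORE_FAST s → s=31. Stack: []
LOAD_FAST b → push 13. Stack: [13]
LOAD_CONST → push 1. Stack: [13, 1]
BINARY_OP + → 13 + 1 = 14. Stack: [14]
STORE_FAST s → s=14. Stack: []
LOAD_CONST → push 0. Stack: [0]
STORE_FAST p → p=0. Stack: []
LOAD_FAST p → push 0. Stack: [0]
RETURN_VALUE → return 0.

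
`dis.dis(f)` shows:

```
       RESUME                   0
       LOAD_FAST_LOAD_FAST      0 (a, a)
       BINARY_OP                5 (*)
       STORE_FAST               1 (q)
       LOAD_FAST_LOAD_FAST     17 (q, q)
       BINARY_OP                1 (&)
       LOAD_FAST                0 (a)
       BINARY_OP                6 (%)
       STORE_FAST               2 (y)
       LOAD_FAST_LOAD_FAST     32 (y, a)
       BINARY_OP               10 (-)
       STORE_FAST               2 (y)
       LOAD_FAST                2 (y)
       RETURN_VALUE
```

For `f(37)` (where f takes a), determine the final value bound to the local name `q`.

LOAD_FAST_LOAD_FAST a,a → push 37,37. Stack: [37, 37]
BINARY_OP * → 37 * 37 = 1369. Stack: [1369]
STORE_FAST q → q=1369. Stack: []
LOAD_FAST_LOAD_FAST q,q → push 1369,1369. Stack: [1369, 1369]
BINARY_OP & → 1369 & 1369 = 1369. Stack: [1369]
LOAD_FAST a → push 37. Stack: [1369, 37]
BINARY_OP % → 1369 % 37 = 0. Stack: [0]
STORE_FAST y → y=0. Stack: []
LOAD_FAST_LOAD_FAST y,a → push 0,37. Stack: [0, 37]
BINARY_OP - → 0 - 37 = -37. Stack: [-37]
STORE_FAST y → y=-37. Stack: []
LOAD_FAST y → push -37. Stack: [-37]
RETURN_VALUE → return -37.

1369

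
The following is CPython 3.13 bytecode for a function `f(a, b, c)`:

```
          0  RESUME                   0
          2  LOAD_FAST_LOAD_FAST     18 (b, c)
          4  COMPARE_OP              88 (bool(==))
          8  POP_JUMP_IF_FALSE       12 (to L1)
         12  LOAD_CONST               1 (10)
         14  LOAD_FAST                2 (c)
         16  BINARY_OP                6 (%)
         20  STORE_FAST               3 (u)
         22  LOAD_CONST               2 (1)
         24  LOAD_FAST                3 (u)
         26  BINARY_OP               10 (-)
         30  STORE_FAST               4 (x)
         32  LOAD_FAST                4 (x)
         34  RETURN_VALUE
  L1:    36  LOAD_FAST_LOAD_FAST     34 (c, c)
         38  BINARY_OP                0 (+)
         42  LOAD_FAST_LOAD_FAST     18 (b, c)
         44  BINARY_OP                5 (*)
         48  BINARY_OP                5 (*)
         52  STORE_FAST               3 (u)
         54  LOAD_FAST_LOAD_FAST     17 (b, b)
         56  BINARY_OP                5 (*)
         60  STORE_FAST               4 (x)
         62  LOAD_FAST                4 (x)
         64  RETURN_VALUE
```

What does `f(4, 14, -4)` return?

196

LOAD_FAST_LOAD_FAST b,c → push 14,-4. Stack: [14, -4]
COMPARE_OP bool(==) → 14 vs -4 = False. Stack: [False]
POP_JUMP_IF_FALSE → pop False; jump. Stack: []
LOAD_FAST_LOAD_FAST c,c → push -4,-4. Stack: [-4, -4]
BINARY_OP + → -4 + -4 = -8. Stack: [-8]
LOAD_FAST_LOAD_FAST b,c → push 14,-4. Stack: [-8, 14, -4]
BINARY_OP * → 14 * -4 = -56. Stack: [-8, -56]
BINARY_OP * → -8 * -56 = 448. Stack: [448]
STORE_FAST u → u=448. Stack: []
LOAD_FAST_LOAD_FAST b,b → push 14,14. Stack: [14, 14]
BINARY_OP * → 14 * 14 = 196. Stack: [196]
STORE_FAST x → x=196. Stack: []
LOAD_FAST x → push 196. Stack: [196]
RETURN_VALUE → return 196.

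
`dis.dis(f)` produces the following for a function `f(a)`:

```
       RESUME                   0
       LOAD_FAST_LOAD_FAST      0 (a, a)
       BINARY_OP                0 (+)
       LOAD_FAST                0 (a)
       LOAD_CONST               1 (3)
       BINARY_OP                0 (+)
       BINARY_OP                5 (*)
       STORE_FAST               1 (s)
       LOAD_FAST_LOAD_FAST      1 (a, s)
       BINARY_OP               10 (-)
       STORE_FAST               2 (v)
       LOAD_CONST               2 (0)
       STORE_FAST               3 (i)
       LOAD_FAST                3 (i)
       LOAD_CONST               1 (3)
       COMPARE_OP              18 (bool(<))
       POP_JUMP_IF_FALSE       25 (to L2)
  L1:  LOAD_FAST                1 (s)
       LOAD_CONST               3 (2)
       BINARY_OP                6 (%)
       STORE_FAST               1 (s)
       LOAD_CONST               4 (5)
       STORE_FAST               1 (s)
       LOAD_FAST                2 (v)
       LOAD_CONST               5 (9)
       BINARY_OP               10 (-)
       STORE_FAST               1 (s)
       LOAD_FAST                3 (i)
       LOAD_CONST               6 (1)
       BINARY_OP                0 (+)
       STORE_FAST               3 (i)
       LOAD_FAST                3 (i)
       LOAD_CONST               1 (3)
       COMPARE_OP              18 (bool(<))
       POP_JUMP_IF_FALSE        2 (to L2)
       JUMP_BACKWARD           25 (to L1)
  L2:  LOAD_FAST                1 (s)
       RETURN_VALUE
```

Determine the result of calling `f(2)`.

-27

LOAD_FAST_LOAD_FAST a,a → push 2,2
BINARY_OP + → 2 + 2 = 4
LOAD_FAST a → push 2
LOAD_CONST → push 3
BINARY_OP + → 2 + 3 = 5
BINARY_OP * → 4 * 5 = 20
STORE_FAST s → s=20
LOAD_FAST_LOAD_FAST a,s → push 2,20
BINARY_OP - → 2 - 20 = -18
STORE_FAST v → v=-18
LOAD_CONST → push 0
STORE_FAST i → i=0
LOAD_FAST i → push 0
LOAD_CONST → push 3
COMPARE_OP bool(<) → 0 vs 3 = True
POP_JUMP_IF_FALSE → pop True; no jump
LOAD_FAST s → push 20
LOAD_CONST → push 2
BINARY_OP % → 20 % 2 = 0
STORE_FAST s → s=0
LOAD_CONST → push 5
STORE_FAST s → s=5
LOAD_FAST v → push -18
LOAD_CONST → push 9
BINARY_OP - → -18 - 9 = -27
STORE_FAST s → s=-27
LOAD_FAST i → push 0
LOAD_CONST → push 1
BINARY_OP + → 0 + 1 = 1
STORE_FAST i → i=1
LOAD_FAST i → push 1
LOAD_CONST → push 3
COMPARE_OP bool(<) → 1 vs 3 = True
POP_JUMP_IF_FALSE → pop True; no jump
LOAD_FAST s → push -27
LOAD_CONST → push 2
BINARY_OP % → -27 % 2 = 1
STORE_FAST s → s=1
LOAD_CONST → push 5
STORE_FAST s → s=5
LOAD_FAST v → push -18
LOAD_CONST → push 9
BINARY_OP - → -18 - 9 = -27
STORE_FAST s → s=-27
LOAD_FAST i → push 1
LOAD_CONST → push 1
BINARY_OP + → 1 + 1 = 2
STORE_FAST i → i=2
LOAD_FAST i → push 2
LOAD_CONST → push 3
COMPARE_OP bool(<) → 2 vs 3 = True
POP_JUMP_IF_FALSE → pop True; no jump
LOAD_FAST s → push -27
LOAD_CONST → push 2
BINARY_OP % → -27 % 2 = 1
STORE_FAST s → s=1
LOAD_CONST → push 5
STORE_FAST s → s=5
LOAD_FAST v → push -18
LOAD_CONST → push 9
BINARY_OP - → -18 - 9 = -27
STORE_FAST s → s=-27
LOAD_FAST i → push 2
LOAD_CONST → push 1
BINARY_OP + → 2 + 1 = 3
STORE_FAST i → i=3
LOAD_FAST i → push 3
LOAD_CONST → push 3
COMPARE_OP bool(<) → 3 vs 3 = False
POP_JUMP_IF_FALSE → pop False; jump
LOAD_FAST s → push -27
RETURN_VALUE → return -27.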